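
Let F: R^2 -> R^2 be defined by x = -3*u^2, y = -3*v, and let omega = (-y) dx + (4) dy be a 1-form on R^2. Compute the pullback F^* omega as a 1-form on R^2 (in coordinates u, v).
F^* omega = (-18*u*v) du + (-12) dv

Using F^*(f dg) = (f ∘ F) d(g ∘ F), substitute each coordinate x_i by F_i(u, v) in f_i, and replace dx_i by d F_i = (∂F_i/∂u) du + (∂F_i/∂v) dv.
  For the x component: f_1(F) = 3*v; d F_1 = (-6*u) du + (0) dv
  For the y component: f_2(F) = 4; d F_2 = (0) du + (-3) dv
Combining and collecting du, dv coefficients:
  coeff of du: -18*u*v
  coeff of dv: -12
F^* omega = (-18*u*v) du + (-12) dv.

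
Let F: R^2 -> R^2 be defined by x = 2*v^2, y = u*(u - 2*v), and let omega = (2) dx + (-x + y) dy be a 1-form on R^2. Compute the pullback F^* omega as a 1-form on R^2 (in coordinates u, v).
F^* omega = (2*u^3 - 6*u^2*v + 4*v^3) du + (-2*u^3 + 4*u^2*v + 4*u*v^2 + 8*v) dv

Using F^*(f dg) = (f ∘ F) d(g ∘ F), substitute each coordinate x_i by F_i(u, v) in f_i, and replace dx_i by d F_i = (∂F_i/∂u) du + (∂F_i/∂v) dv.
  For the x component: f_1(F) = 2; d F_1 = (0) du + (4*v) dv
  For the y component: f_2(F) = u^2 - 2*u*v - 2*v^2; d F_2 = (2*u - 2*v) du + (-2*u) dv
Combining and collecting du, dv coefficients:
  coeff of du: 2*u^3 - 6*u^2*v + 4*v^3
  coeff of dv: -2*u^3 + 4*u^2*v + 4*u*v^2 + 8*v
F^* omega = (2*u^3 - 6*u^2*v + 4*v^3) du + (-2*u^3 + 4*u^2*v + 4*u*v^2 + 8*v) dv.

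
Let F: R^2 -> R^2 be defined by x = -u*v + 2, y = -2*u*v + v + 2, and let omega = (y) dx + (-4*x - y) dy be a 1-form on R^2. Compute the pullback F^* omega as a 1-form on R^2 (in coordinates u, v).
F^* omega = (v*(-10*u*v + v + 18)) du + (-10*u^2*v + 7*u*v + 18*u - v - 10) dv

Using F^*(f dg) = (f ∘ F) d(g ∘ F), substitute each coordinate x_i by F_i(u, v) in f_i, and replace dx_i by d F_i = (∂F_i/∂u) du + (∂F_i/∂v) dv.
  For the x component: f_1(F) = -2*u*v + v + 2; d F_1 = (-v) du + (-u) dv
  For the y component: f_2(F) = 6*u*v - v - 10; d F_2 = (-2*v) du + (1 - 2*u) dv
Combining and collecting du, dv coefficients:
  coeff of du: v*(-10*u*v + v + 18)
  coeff of dv: -10*u^2*v + 7*u*v + 18*u - v - 10
F^* omega = (v*(-10*u*v + v + 18)) du + (-10*u^2*v + 7*u*v + 18*u - v - 10) dv.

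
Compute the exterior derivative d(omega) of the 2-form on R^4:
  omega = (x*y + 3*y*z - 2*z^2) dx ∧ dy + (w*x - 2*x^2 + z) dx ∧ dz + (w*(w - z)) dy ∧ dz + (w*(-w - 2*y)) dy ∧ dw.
d(omega) = (3*y - 4*z) dx ∧ dy ∧ dz + (x) dx ∧ dz ∧ dw + (2*w - z) dy ∧ dz ∧ dw

For a 2-form omega = sum_{i<j} g_{ij} dx_i ∧ dx_j, the exterior derivative is
  d(omega) = sum_{i<j} d(g_{ij}) ∧ dx_i ∧ dx_j = sum_{i<j, k} (∂g_{ij}/∂x_k) dx_k ∧ dx_i ∧ dx_j.
Expand each term, using dx_k ∧ dx_i ∧ dx_j = sgn(permutation) dx_{(a)} ∧ dx_{(b)} ∧ dx_{(c)} with (a < b < c) sorted:
  d(x*y + 3*y*z - 2*z^2) includes (∂/∂z)(x*y + 3*y*z - 2*z^2) dz = (3*y - 4*z) dz, which multiplied by dx ∧ dy gives (3*y - 4*z) dx ∧ dy ∧ dz
  d(w*x - 2*x^2 + z) includes (∂/∂w)(w*x - 2*x^2 + z) dw = (x) dw, which multiplied by dx ∧ dz gives (x) dx ∧ dz ∧ dw
  d(w*(w - z)) includes (∂/∂w)(w*(w - z)) dw = (2*w - z) dw, which multiplied by dy ∧ dz gives (2*w - z) dy ∧ dz ∧ dw
Collecting like 3-forms: d(omega) = (3*y - 4*z) dx ∧ dy ∧ dz + (x) dx ∧ dz ∧ dw + (2*w - z) dy ∧ dz ∧ dw.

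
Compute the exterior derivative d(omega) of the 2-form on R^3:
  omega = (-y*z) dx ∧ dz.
d(omega) = (z) dx ∧ dy ∧ dz

For a 2-form omega = sum_{i<j} g_{ij} dx_i ∧ dx_j, the exterior derivative is
  d(omega) = sum_{i<j} d(g_{ij}) ∧ dx_i ∧ dx_j = sum_{i<j, k} (∂g_{ij}/∂x_k) dx_k ∧ dx_i ∧ dx_j.
Expand each term, using dx_k ∧ dx_i ∧ dx_j = sgn(permutation) dx_{(a)} ∧ dx_{(b)} ∧ dx_{(c)} with (a < b < c) sorted:
  d(-y*z) includes (∂/∂y)(-y*z) dy = (-z) dy, which multiplied by dx ∧ dz gives (z) dx ∧ dy ∧ dz
Collecting like 3-forms: d(omega) = (z) dx ∧ dy ∧ dz.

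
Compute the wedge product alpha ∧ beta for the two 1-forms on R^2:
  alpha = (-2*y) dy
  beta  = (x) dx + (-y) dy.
alpha ∧ beta = (2*x*y) dx ∧ dy

Distribute the wedge, using dx_i ∧ dx_j = -dx_j ∧ dx_i and dx_i ∧ dx_i = 0. For each pair (i, j) with i < j, the coefficient of dx_i ∧ dx_j in alpha ∧ beta is (alpha_i * beta_j - alpha_j * beta_i). Collecting: alpha ∧ beta = (2*x*y) dx ∧ dy.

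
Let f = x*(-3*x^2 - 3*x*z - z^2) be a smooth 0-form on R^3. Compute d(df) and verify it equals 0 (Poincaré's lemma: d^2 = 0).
d(df) = 0

Step 1: df = sum_i (∂f/∂x_i) dx_i = (-9*x^2 - 6*x*z - z^2) dx + (0) dy + (x*(-3*x - 2*z)) dz.
Step 2: Apply d again. Using the 1-form formula, the coefficient of dx ∧ dy in d(df) is ∂^2 f/∂x ∂y - ∂^2 f/∂y ∂x = (0) - (0) = 0 (equality of mixed partials for smooth f).
Similarly for dx ∧ dz and dy ∧ dz — all coefficients vanish. So d(df) = 0.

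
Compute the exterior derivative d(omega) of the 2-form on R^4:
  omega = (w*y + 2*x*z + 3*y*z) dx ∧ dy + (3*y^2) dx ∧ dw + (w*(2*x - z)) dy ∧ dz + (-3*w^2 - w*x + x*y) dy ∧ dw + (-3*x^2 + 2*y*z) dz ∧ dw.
d(omega) = (2*w + 2*x + 3*y) dx ∧ dy ∧ dz + (-w - 4*y) dx ∧ dy ∧ dw + (2*x + z) dy ∧ dz ∧ dw + (-6*x) dx ∧ dz ∧ dw

For a 2-form omega = sum_{i<j} g_{ij} dx_i ∧ dx_j, the exterior derivative is
  d(omega) = sum_{i<j} d(g_{ij}) ∧ dx_i ∧ dx_j = sum_{i<j, k} (∂g_{ij}/∂x_k) dx_k ∧ dx_i ∧ dx_j.
Expand each term, using dx_k ∧ dx_i ∧ dx_j = sgn(permutation) dx_{(a)} ∧ dx_{(b)} ∧ dx_{(c)} with (a < b < c) sorted:
  d(w*y + 2*x*z + 3*y*z) includes (∂/∂z)(w*y + 2*x*z + 3*y*z) dz = (2*x + 3*y) dz, which multiplied by dx ∧ dy gives (2*x + 3*y) dx ∧ dy ∧ dz
  d(w*y + 2*x*z + 3*y*z) includes (∂/∂w)(w*y + 2*x*z + 3*y*z) dw = (y) dw, which multiplied by dx ∧ dy gives (y) dx ∧ dy ∧ dw
  d(3*y^2) includes (∂/∂y)(3*y^2) dy = (6*y) dy, which multiplied by dx ∧ dw gives (-6*y) dx ∧ dy ∧ dw
  d(w*(2*x - z)) includes (∂/∂x)(w*(2*x - z)) dx = (2*w) dx, which multiplied by dy ∧ dz gives (2*w) dx ∧ dy ∧ dz
  d(w*(2*x - z)) includes (∂/∂w)(w*(2*x - z)) dw = (2*x - z) dw, which multiplied by dy ∧ dz gives (2*x - z) dy ∧ dz ∧ dw
  d(-3*w^2 - w*x + x*y) includes (∂/∂x)(-3*w^2 - w*x + x*y) dx = (-w + y) dx, which multiplied by dy ∧ dw gives (-w + y) dx ∧ dy ∧ dw
  d(-3*x^2 + 2*y*z) includes (∂/∂x)(-3*x^2 + 2*y*z) dx = (-6*x) dx, which multiplied by dz ∧ dw gives (-6*x) dx ∧ dz ∧ dw
  d(-3*x^2 + 2*y*z) includes (∂/∂y)(-3*x^2 + 2*y*z) dy = (2*z) dy, which multiplied by dz ∧ dw gives (2*z) dy ∧ dz ∧ dw
Collecting like 3-forms: d(omega) = (2*w + 2*x + 3*y) dx ∧ dy ∧ dz + (-w - 4*y) dx ∧ dy ∧ dw + (2*x + z) dy ∧ dz ∧ dw + (-6*x) dx ∧ dz ∧ dw.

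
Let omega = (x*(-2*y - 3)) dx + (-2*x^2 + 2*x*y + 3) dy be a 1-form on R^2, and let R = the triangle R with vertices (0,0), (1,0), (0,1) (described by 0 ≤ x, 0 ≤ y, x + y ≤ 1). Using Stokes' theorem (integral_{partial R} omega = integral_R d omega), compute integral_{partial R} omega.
integral_(partial R) omega = 0

Stokes: integral_partial_R omega = integral_R d omega with d omega = (∂Q/∂x - ∂P/∂y) dx ∧ dy.
  ∂Q/∂x = -4*x + 2*y
  ∂P/∂y = -2*x
  integrand = ∂Q/∂x - ∂P/∂y = -2*x + 2*y.
Integrating over R: integral_0^1 integral_0^{1-x} (-2*x + 2*y) dy dx = 0.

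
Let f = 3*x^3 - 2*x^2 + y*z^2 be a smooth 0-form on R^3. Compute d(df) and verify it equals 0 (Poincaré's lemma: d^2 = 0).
d(df) = 0

Step 1: df = sum_i (∂f/∂x_i) dx_i = (x*(9*x - 4)) dx + (z^2) dy + (2*y*z) dz.
Step 2: Apply d again. Using the 1-form formula, the coefficient of dx ∧ dy in d(df) is ∂^2 f/∂x ∂y - ∂^2 f/∂y ∂x = (0) - (0) = 0 (equality of mixed partials for smooth f).
Similarly for dx ∧ dz and dy ∧ dz — all coefficients vanish. So d(df) = 0.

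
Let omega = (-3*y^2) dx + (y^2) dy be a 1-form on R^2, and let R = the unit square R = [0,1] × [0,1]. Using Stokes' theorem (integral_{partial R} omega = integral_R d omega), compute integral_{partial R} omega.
integral_(partial R) omega = 3

Stokes: integral_partial_R omega = integral_R d omega with d omega = (∂Q/∂x - ∂P/∂y) dx ∧ dy.
  ∂Q/∂x = 0
  ∂P/∂y = -6*y
  integrand = ∂Q/∂x - ∂P/∂y = 6*y.
Integrating over R: integral_0^1 integral_0^1 (6*y) dx dy = 3.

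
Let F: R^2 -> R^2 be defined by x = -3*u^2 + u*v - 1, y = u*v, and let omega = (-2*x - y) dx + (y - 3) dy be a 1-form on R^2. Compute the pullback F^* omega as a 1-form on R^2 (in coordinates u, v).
F^* omega = (-36*u^3 + 24*u^2*v - 2*u*v^2 - 12*u - v) du + (u*(6*u^2 - 2*u*v - 1)) dv

Using F^*(f dg) = (f ∘ F) d(g ∘ F), substitute each coordinate x_i by F_i(u, v) in f_i, and replace dx_i by d F_i = (∂F_i/∂u) du + (∂F_i/∂v) dv.
  For the x component: f_1(F) = 6*u^2 - 3*u*v + 2; d F_1 = (-6*u + v) du + (u) dv
  For the y component: f_2(F) = u*v - 3; d F_2 = (v) du + (u) dv
Combining and collecting du, dv coefficients:
  coeff of du: -36*u^3 + 24*u^2*v - 2*u*v^2 - 12*u - v
  coeff of dv: u*(6*u^2 - 2*u*v - 1)
F^* omega = (-36*u^3 + 24*u^2*v - 2*u*v^2 - 12*u - v) du + (u*(6*u^2 - 2*u*v - 1)) dv.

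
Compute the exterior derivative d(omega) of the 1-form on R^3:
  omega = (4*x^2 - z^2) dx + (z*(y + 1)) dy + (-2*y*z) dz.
d(omega) = (2*z) dx ∧ dz + (-y - 2*z - 1) dy ∧ dz

For a 1-form omega = sum_i f_i dx_i, the exterior derivative is
  d(omega) = sum_{i < j} (∂f_j/∂x_i - ∂f_i/∂x_j) dx_i ∧ dx_j.
  coefficient of dx ∧ dz: ∂f_3/∂x - ∂f_1/∂z = ∂(-2*y*z)/∂x - ∂(4*x^2 - z^2)/∂z = 2*z
  coefficient of dy ∧ dz: ∂f_3/∂y - ∂f_2/∂z = ∂(-2*y*z)/∂y - ∂(z*(y + 1))/∂z = -y - 2*z - 1
Assembling: d(omega) = (2*z) dx ∧ dz + (-y - 2*z - 1) dy ∧ dz.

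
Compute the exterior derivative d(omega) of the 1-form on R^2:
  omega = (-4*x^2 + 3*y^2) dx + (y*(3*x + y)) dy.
d(omega) = (-3*y) dx ∧ dy

For a 1-form omega = sum_i f_i dx_i, the exterior derivative is
  d(omega) = sum_{i < j} (∂f_j/∂x_i - ∂f_i/∂x_j) dx_i ∧ dx_j.
  coefficient of dx ∧ dy: ∂f_2/∂x - ∂f_1/∂y = ∂(y*(3*x + y))/∂x - ∂(-4*x^2 + 3*y^2)/∂y = -3*y
Assembling: d(omega) = (-3*y) dx ∧ dy.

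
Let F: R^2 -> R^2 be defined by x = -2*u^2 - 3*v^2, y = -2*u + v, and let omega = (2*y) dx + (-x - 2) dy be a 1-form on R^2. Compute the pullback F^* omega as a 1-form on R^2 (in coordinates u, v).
F^* omega = (12*u^2 - 8*u*v - 6*v^2 + 4) du + (2*u^2 + 24*u*v - 9*v^2 - 2) dv

Using F^*(f dg) = (f ∘ F) d(g ∘ F), substitute each coordinate x_i by F_i(u, v) in f_i, and replace dx_i by d F_i = (∂F_i/∂u) du + (∂F_i/∂v) dv.
  For the x component: f_1(F) = -4*u + 2*v; d F_1 = (-4*u) du + (-6*v) dv
  For the y component: f_2(F) = 2*u^2 + 3*v^2 - 2; d F_2 = (-2) du + (1) dv
Combining and collecting du, dv coefficients:
  coeff of du: 12*u^2 - 8*u*v - 6*v^2 + 4
  coeff of dv: 2*u^2 + 24*u*v - 9*v^2 - 2
F^* omega = (12*u^2 - 8*u*v - 6*v^2 + 4) du + (2*u^2 + 24*u*v - 9*v^2 - 2) dv.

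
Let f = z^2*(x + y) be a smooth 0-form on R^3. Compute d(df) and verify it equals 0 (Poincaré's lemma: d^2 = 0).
d(df) = 0

Step 1: df = sum_i (∂f/∂x_i) dx_i = (z^2) dx + (z^2) dy + (2*z*(x + y)) dz.
Step 2: Apply d again. Using the 1-form formula, the coefficient of dx ∧ dy in d(df) is ∂^2 f/∂x ∂y - ∂^2 f/∂y ∂x = (0) - (0) = 0 (equality of mixed partials for smooth f).
Similarly for dx ∧ dz and dy ∧ dz — all coefficients vanish. So d(df) = 0.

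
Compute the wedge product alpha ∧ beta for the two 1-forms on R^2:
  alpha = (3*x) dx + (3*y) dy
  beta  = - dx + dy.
alpha ∧ beta = (3*x + 3*y) dx ∧ dy

Distribute the wedge, using dx_i ∧ dx_j = -dx_j ∧ dx_i and dx_i ∧ dx_i = 0. For each pair (i, j) with i < j, the coefficient of dx_i ∧ dx_j in alpha ∧ beta is (alpha_i * beta_j - alpha_j * beta_i). Collecting: alpha ∧ beta = (3*x + 3*y) dx ∧ dy.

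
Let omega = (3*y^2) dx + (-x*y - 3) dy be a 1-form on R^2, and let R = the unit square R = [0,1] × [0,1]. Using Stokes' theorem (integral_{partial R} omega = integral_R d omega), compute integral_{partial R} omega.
integral_(partial R) omega = -7/2

Stokes: integral_partial_R omega = integral_R d omega with d omega = (∂Q/∂x - ∂P/∂y) dx ∧ dy.
  ∂Q/∂x = -y
  ∂P/∂y = 6*y
  integrand = ∂Q/∂x - ∂P/∂y = -7*y.
Integrating over R: integral_0^1 integral_0^1 (-7*y) dx dy = -7/2.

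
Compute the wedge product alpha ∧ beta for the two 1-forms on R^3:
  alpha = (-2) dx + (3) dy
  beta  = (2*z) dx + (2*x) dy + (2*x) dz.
alpha ∧ beta = (-4*x - 6*z) dx ∧ dy + (-4*x) dx ∧ dz + (6*x) dy ∧ dz

Distribute the wedge, using dx_i ∧ dx_j = -dx_j ∧ dx_i and dx_i ∧ dx_i = 0. For each pair (i, j) with i < j, the coefficient of dx_i ∧ dx_j in alpha ∧ beta is (alpha_i * beta_j - alpha_j * beta_i). Collecting: alpha ∧ beta = (-4*x - 6*z) dx ∧ dy + (-4*x) dx ∧ dz + (6*x) dy ∧ dz.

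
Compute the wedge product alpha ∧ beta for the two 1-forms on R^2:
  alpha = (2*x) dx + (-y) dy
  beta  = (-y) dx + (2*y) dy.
alpha ∧ beta = (y*(4*x - y)) dx ∧ dy

Distribute the wedge, using dx_i ∧ dx_j = -dx_j ∧ dx_i and dx_i ∧ dx_i = 0. For each pair (i, j) with i < j, the coefficient of dx_i ∧ dx_j in alpha ∧ beta is (alpha_i * beta_j - alpha_j * beta_i). Collecting: alpha ∧ beta = (y*(4*x - y)) dx ∧ dy.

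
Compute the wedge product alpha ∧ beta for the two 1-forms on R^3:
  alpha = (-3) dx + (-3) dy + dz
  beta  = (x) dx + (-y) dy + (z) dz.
alpha ∧ beta = (3*x + 3*y) dx ∧ dy + (-x - 3*z) dx ∧ dz + (y - 3*z) dy ∧ dz

Distribute the wedge, using dx_i ∧ dx_j = -dx_j ∧ dx_i and dx_i ∧ dx_i = 0. For each pair (i, j) with i < j, the coefficient of dx_i ∧ dx_j in alpha ∧ beta is (alpha_i * beta_j - alpha_j * beta_i). Collecting: alpha ∧ beta = (3*x + 3*y) dx ∧ dy + (-x - 3*z) dx ∧ dz + (y - 3*z) dy ∧ dz.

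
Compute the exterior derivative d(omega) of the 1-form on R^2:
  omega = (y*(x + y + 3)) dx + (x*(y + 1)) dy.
d(omega) = (-x - y - 2) dx ∧ dy

For a 1-form omega = sum_i f_i dx_i, the exterior derivative is
  d(omega) = sum_{i < j} (∂f_j/∂x_i - ∂f_i/∂x_j) dx_i ∧ dx_j.
  coefficient of dx ∧ dy: ∂f_2/∂x - ∂f_1/∂y = ∂(x*(y + 1))/∂x - ∂(y*(x + y + 3))/∂y = -x - y - 2
Assembling: d(omega) = (-x - y - 2) dx ∧ dy.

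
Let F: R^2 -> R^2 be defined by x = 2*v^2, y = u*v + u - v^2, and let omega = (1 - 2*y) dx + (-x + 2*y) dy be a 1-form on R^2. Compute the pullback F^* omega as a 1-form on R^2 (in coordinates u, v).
F^* omega = (2*u*v^2 + 4*u*v + 2*u - 4*v^3 - 4*v^2) du + (2*u^2*v + 2*u^2 - 16*u*v^2 - 12*u*v + 16*v^3 + 4*v) dv

Using F^*(f dg) = (f ∘ F) d(g ∘ F), substitute each coordinate x_i by F_i(u, v) in f_i, and replace dx_i by d F_i = (∂F_i/∂u) du + (∂F_i/∂v) dv.
  For the x component: f_1(F) = -2*u*v - 2*u + 2*v^2 + 1; d F_1 = (0) du + (4*v) dv
  For the y component: f_2(F) = 2*u*v + 2*u - 4*v^2; d F_2 = (v + 1) du + (u - 2*v) dv
Combining and collecting du, dv coefficients:
  coeff of du: 2*u*v^2 + 4*u*v + 2*u - 4*v^3 - 4*v^2
  coeff of dv: 2*u^2*v + 2*u^2 - 16*u*v^2 - 12*u*v + 16*v^3 + 4*v
F^* omega = (2*u*v^2 + 4*u*v + 2*u - 4*v^3 - 4*v^2) du + (2*u^2*v + 2*u^2 - 16*u*v^2 - 12*u*v + 16*v^3 + 4*v) dv.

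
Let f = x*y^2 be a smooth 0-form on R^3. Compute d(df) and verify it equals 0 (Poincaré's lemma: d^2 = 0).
d(df) = 0

Step 1: df = sum_i (∂f/∂x_i) dx_i = (y^2) dx + (2*x*y) dy + (0) dz.
Step 2: Apply d again. Using the 1-form formula, the coefficient of dx ∧ dy in d(df) is ∂^2 f/∂x ∂y - ∂^2 f/∂y ∂x = (2*y) - (2*y) = 0 (equality of mixed partials for smooth f).
Similarly for dx ∧ dz and dy ∧ dz — all coefficients vanish. So d(df) = 0.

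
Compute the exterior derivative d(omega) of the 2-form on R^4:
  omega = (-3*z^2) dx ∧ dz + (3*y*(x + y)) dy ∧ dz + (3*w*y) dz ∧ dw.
d(omega) = (3*y) dx ∧ dy ∧ dz + (3*w) dy ∧ dz ∧ dw

For a 2-form omega = sum_{i<j} g_{ij} dx_i ∧ dx_j, the exterior derivative is
  d(omega) = sum_{i<j} d(g_{ij}) ∧ dx_i ∧ dx_j = sum_{i<j, k} (∂g_{ij}/∂x_k) dx_k ∧ dx_i ∧ dx_j.
Expand each term, using dx_k ∧ dx_i ∧ dx_j = sgn(permutation) dx_{(a)} ∧ dx_{(b)} ∧ dx_{(c)} with (a < b < c) sorted:
  d(3*y*(x + y)) includes (∂/∂x)(3*y*(x + y)) dx = (3*y) dx, which multiplied by dy ∧ dz gives (3*y) dx ∧ dy ∧ dz
  d(3*w*y) includes (∂/∂y)(3*w*y) dy = (3*w) dy, which multiplied by dz ∧ dw gives (3*w) dy ∧ dz ∧ dw
Collecting like 3-forms: d(omega) = (3*y) dx ∧ dy ∧ dz + (3*w) dy ∧ dz ∧ dw.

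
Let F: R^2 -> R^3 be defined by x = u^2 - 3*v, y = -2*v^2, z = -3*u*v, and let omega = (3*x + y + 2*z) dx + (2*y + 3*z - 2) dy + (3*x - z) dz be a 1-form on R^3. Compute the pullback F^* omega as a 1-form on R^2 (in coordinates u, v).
F^* omega = (6*u^3 - 21*u^2*v - 13*u*v^2 - 18*u*v + 27*v^2) du + (-9*u^3 - 9*u^2*v - 9*u^2 + 36*u*v^2 + 45*u*v + 16*v^3 + 6*v^2 + 35*v) dv

Using F^*(f dg) = (f ∘ F) d(g ∘ F), substitute each coordinate x_i by F_i(u, v) in f_i, and replace dx_i by d F_i = (∂F_i/∂u) du + (∂F_i/∂v) dv.
  For the x component: f_1(F) = 3*u^2 - 6*u*v - 2*v^2 - 9*v; d F_1 = (2*u) du + (-3) dv
  For the y component: f_2(F) = -9*u*v - 4*v^2 - 2; d F_2 = (0) du + (-4*v) dv
  For the z component: f_3(F) = 3*u^2 + 3*u*v - 9*v; d F_3 = (-3*v) du + (-3*u) dv
Combining and collecting du, dv coefficients:
  coeff of du: 6*u^3 - 21*u^2*v - 13*u*v^2 - 18*u*v + 27*v^2
  coeff of dv: -9*u^3 - 9*u^2*v - 9*u^2 + 36*u*v^2 + 45*u*v + 16*v^3 + 6*v^2 + 35*v
F^* omega = (6*u^3 - 21*u^2*v - 13*u*v^2 - 18*u*v + 27*v^2) du + (-9*u^3 - 9*u^2*v - 9*u^2 + 36*u*v^2 + 45*u*v + 16*v^3 + 6*v^2 + 35*v) dv.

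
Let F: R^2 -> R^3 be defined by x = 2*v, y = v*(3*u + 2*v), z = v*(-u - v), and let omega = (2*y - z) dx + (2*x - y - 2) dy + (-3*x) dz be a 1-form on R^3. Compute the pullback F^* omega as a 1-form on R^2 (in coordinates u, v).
F^* omega = (3*v*(-3*u*v - 2*v^2 + 6*v - 2)) du + (-9*u^2*v - 18*u*v^2 + 32*u*v - 6*u - 8*v^3 + 38*v^2 - 8*v) dv

Using F^*(f dg) = (f ∘ F) d(g ∘ F), substitute each coordinate x_i by F_i(u, v) in f_i, and replace dx_i by d F_i = (∂F_i/∂u) du + (∂F_i/∂v) dv.
  For the x component: f_1(F) = v*(7*u + 5*v); d F_1 = (0) du + (2) dv
  For the y component: f_2(F) = -3*u*v - 2*v^2 + 4*v - 2; d F_2 = (3*v) du + (3*u + 4*v) dv
  For the z component: f_3(F) = -6*v; d F_3 = (-v) du + (-u - 2*v) dv
Combining and collecting du, dv coefficients:
  coeff of du: 3*v*(-3*u*v - 2*v^2 + 6*v - 2)
  coeff of dv: -9*u^2*v - 18*u*v^2 + 32*u*v - 6*u - 8*v^3 + 38*v^2 - 8*v
F^* omega = (3*v*(-3*u*v - 2*v^2 + 6*v - 2)) du + (-9*u^2*v - 18*u*v^2 + 32*u*v - 6*u - 8*v^3 + 38*v^2 - 8*v) dv.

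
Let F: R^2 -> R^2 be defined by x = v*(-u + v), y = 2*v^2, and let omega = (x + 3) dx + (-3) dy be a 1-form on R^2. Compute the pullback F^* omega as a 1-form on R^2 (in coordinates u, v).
F^* omega = (v*(u*v - v^2 - 3)) du + (u^2*v - 3*u*v^2 - 3*u + 2*v^3 - 6*v) dv

Using F^*(f dg) = (f ∘ F) d(g ∘ F), substitute each coordinate x_i by F_i(u, v) in f_i, and replace dx_i by d F_i = (∂F_i/∂u) du + (∂F_i/∂v) dv.
  For the x component: f_1(F) = -u*v + v^2 + 3; d F_1 = (-v) du + (-u + 2*v) dv
  For the y component: f_2(F) = -3; d F_2 = (0) du + (4*v) dv
Combining and collecting du, dv coefficients:
  coeff of du: v*(u*v - v^2 - 3)
  coeff of dv: u^2*v - 3*u*v^2 - 3*u + 2*v^3 - 6*v
F^* omega = (v*(u*v - v^2 - 3)) du + (u^2*v - 3*u*v^2 - 3*u + 2*v^3 - 6*v) dv.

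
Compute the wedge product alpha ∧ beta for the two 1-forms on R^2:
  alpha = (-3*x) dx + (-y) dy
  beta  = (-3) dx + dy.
alpha ∧ beta = (-3*x - 3*y) dx ∧ dy

Distribute the wedge, using dx_i ∧ dx_j = -dx_j ∧ dx_i and dx_i ∧ dx_i = 0. For each pair (i, j) with i < j, the coefficient of dx_i ∧ dx_j in alpha ∧ beta is (alpha_i * beta_j - alpha_j * beta_i). Collecting: alpha ∧ beta = (-3*x - 3*y) dx ∧ dy.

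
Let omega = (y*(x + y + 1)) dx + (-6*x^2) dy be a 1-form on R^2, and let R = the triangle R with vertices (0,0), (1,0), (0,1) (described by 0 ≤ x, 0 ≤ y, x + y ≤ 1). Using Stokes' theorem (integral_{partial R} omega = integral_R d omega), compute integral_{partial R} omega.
integral_(partial R) omega = -3

Stokes: integral_partial_R omega = integral_R d omega with d omega = (∂Q/∂x - ∂P/∂y) dx ∧ dy.
  ∂Q/∂x = -12*x
  ∂P/∂y = x + 2*y + 1
  integrand = ∂Q/∂x - ∂P/∂y = -13*x - 2*y - 1.
Integrating over R: integral_0^1 integral_0^{1-x} (-13*x - 2*y - 1) dy dx = -3.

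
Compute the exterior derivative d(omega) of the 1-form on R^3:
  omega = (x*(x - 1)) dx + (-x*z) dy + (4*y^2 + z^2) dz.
d(omega) = (-z) dx ∧ dy + (x + 8*y) dy ∧ dz

For a 1-form omega = sum_i f_i dx_i, the exterior derivative is
  d(omega) = sum_{i < j} (∂f_j/∂x_i - ∂f_i/∂x_j) dx_i ∧ dx_j.
  coefficient of dx ∧ dy: ∂f_2/∂x - ∂f_1/∂y = ∂(-x*z)/∂x - ∂(x*(x - 1))/∂y = -z
  coefficient of dy ∧ dz: ∂f_3/∂y - ∂f_2/∂z = ∂(4*y^2 + z^2)/∂y - ∂(-x*z)/∂z = x + 8*y
Assembling: d(omega) = (-z) dx ∧ dy + (x + 8*y) dy ∧ dz.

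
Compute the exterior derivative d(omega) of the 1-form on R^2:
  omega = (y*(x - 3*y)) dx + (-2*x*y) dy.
d(omega) = (-x + 4*y) dx ∧ dy

For a 1-form omega = sum_i f_i dx_i, the exterior derivative is
  d(omega) = sum_{i < j} (∂f_j/∂x_i - ∂f_i/∂x_j) dx_i ∧ dx_j.
  coefficient of dx ∧ dy: ∂f_2/∂x - ∂f_1/∂y = ∂(-2*x*y)/∂x - ∂(y*(x - 3*y))/∂y = -x + 4*y
Assembling: d(omega) = (-x + 4*y) dx ∧ dy.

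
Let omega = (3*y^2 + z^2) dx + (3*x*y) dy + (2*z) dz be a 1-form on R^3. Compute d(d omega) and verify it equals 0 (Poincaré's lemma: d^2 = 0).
d(d omega) = 0

Step 1: d omega = sum_{i<j} (∂f_j/∂x_i - ∂f_i/∂x_j) dx_i ∧ dx_j:
  coeff of dx ∧ dy: -3*y
  coeff of dx ∧ dz: -2*z
  coeff of dy ∧ dz: 0
Step 2: Apply d again to each 2-form coefficient. The only possible 3-form in R^3 is dx ∧ dy ∧ dz, with coefficient
  ∂(coeff of dy∧dz)/∂x - ∂(coeff of dx∧dz)/∂y + ∂(coeff of dx∧dy)/∂z
  = ∂/∂x (0) - ∂/∂y (-2*z) + ∂/∂z (-3*y).
Each of these terms simplifies to sums of mixed partials that cancel in pairs. The result is 0 (by equality of mixed partials for smooth functions — Schwarz / Clairaut).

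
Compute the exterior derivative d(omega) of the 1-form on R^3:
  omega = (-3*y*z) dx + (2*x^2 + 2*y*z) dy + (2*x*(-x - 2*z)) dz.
d(omega) = (4*x + 3*z) dx ∧ dy + (-4*x + 3*y - 4*z) dx ∧ dz + (-2*y) dy ∧ dz

For a 1-form omega = sum_i f_i dx_i, the exterior derivative is
  d(omega) = sum_{i < j} (∂f_j/∂x_i - ∂f_i/∂x_j) dx_i ∧ dx_j.
  coefficient of dx ∧ dy: ∂f_2/∂x - ∂f_1/∂y = ∂(2*x^2 + 2*y*z)/∂x - ∂(-3*y*z)/∂y = 4*x + 3*z
  coefficient of dx ∧ dz: ∂f_3/∂x - ∂f_1/∂z = ∂(2*x*(-x - 2*z))/∂x - ∂(-3*y*z)/∂z = -4*x + 3*y - 4*z
  coefficient of dy ∧ dz: ∂f_3/∂y - ∂f_2/∂z = ∂(2*x*(-x - 2*z))/∂y - ∂(2*x^2 + 2*y*z)/∂z = -2*y
Assembling: d(omega) = (4*x + 3*z) dx ∧ dy + (-4*x + 3*y - 4*z) dx ∧ dz + (-2*y) dy ∧ dz.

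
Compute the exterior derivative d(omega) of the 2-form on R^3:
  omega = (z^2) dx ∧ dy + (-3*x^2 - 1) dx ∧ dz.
d(omega) = (2*z) dx ∧ dy ∧ dz

For a 2-form omega = sum_{i<j} g_{ij} dx_i ∧ dx_j, the exterior derivative is
  d(omega) = sum_{i<j} d(g_{ij}) ∧ dx_i ∧ dx_j = sum_{i<j, k} (∂g_{ij}/∂x_k) dx_k ∧ dx_i ∧ dx_j.
Expand each term, using dx_k ∧ dx_i ∧ dx_j = sgn(permutation) dx_{(a)} ∧ dx_{(b)} ∧ dx_{(c)} with (a < b < c) sorted:
  d(z^2) includes (∂/∂z)(z^2) dz = (2*z) dz, which multiplied by dx ∧ dy gives (2*z) dx ∧ dy ∧ dz
Collecting like 3-forms: d(omega) = (2*z) dx ∧ dy ∧ dz.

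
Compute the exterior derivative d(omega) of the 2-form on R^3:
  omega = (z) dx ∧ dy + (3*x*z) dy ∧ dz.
d(omega) = (3*z + 1) dx ∧ dy ∧ dz

For a 2-form omega = sum_{i<j} g_{ij} dx_i ∧ dx_j, the exterior derivative is
  d(omega) = sum_{i<j} d(g_{ij}) ∧ dx_i ∧ dx_j = sum_{i<j, k} (∂g_{ij}/∂x_k) dx_k ∧ dx_i ∧ dx_j.
Expand each term, using dx_k ∧ dx_i ∧ dx_j = sgn(permutation) dx_{(a)} ∧ dx_{(b)} ∧ dx_{(c)} with (a < b < c) sorted:
  d(z) includes (∂/∂z)(z) dz = (1) dz, which multiplied by dx ∧ dy gives (1) dx ∧ dy ∧ dz
  d(3*x*z) includes (∂/∂x)(3*x*z) dx = (3*z) dx, which multiplied by dy ∧ dz gives (3*z) dx ∧ dy ∧ dz
Collecting like 3-forms: d(omega) = (3*z + 1) dx ∧ dy ∧ dz.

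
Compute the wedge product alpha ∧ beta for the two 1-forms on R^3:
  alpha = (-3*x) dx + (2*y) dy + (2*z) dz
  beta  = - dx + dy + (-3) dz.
alpha ∧ beta = (-3*x + 2*y) dx ∧ dy + (9*x + 2*z) dx ∧ dz + (-6*y - 2*z) dy ∧ dz

Distribute the wedge, using dx_i ∧ dx_j = -dx_j ∧ dx_i and dx_i ∧ dx_i = 0. For each pair (i, j) with i < j, the coefficient of dx_i ∧ dx_j in alpha ∧ beta is (alpha_i * beta_j - alpha_j * beta_i). Collecting: alpha ∧ beta = (-3*x + 2*y) dx ∧ dy + (9*x + 2*z) dx ∧ dz + (-6*y - 2*z) dy ∧ dz.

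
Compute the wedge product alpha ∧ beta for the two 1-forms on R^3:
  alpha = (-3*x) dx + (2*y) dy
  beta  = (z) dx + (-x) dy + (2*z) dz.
alpha ∧ beta = (3*x^2 - 2*y*z) dx ∧ dy + (-6*x*z) dx ∧ dz + (4*y*z) dy ∧ dz

Distribute the wedge, using dx_i ∧ dx_j = -dx_j ∧ dx_i and dx_i ∧ dx_i = 0. For each pair (i, j) with i < j, the coefficient of dx_i ∧ dx_j in alpha ∧ beta is (alpha_i * beta_j - alpha_j * beta_i). Collecting: alpha ∧ beta = (3*x^2 - 2*y*z) dx ∧ dy + (-6*x*z) dx ∧ dz + (4*y*z) dy ∧ dz.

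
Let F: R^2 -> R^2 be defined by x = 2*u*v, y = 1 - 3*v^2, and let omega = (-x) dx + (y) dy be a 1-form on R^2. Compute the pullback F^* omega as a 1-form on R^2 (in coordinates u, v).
F^* omega = (-4*u*v^2) du + (2*v*(-2*u^2 + 9*v^2 - 3)) dv

Using F^*(f dg) = (f ∘ F) d(g ∘ F), substitute each coordinate x_i by F_i(u, v) in f_i, and replace dx_i by d F_i = (∂F_i/∂u) du + (∂F_i/∂v) dv.
  For the x component: f_1(F) = -2*u*v; d F_1 = (2*v) du + (2*u) dv
  For the y component: f_2(F) = 1 - 3*v^2; d F_2 = (0) du + (-6*v) dv
Combining and collecting du, dv coefficients:
  coeff of du: -4*u*v^2
  coeff of dv: 2*v*(-2*u^2 + 9*v^2 - 3)
F^* omega = (-4*u*v^2) du + (2*v*(-2*u^2 + 9*v^2 - 3)) dv.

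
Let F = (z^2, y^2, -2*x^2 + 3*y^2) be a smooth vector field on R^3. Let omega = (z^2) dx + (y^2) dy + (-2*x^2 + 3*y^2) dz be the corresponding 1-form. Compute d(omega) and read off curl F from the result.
d(omega) = (6*y) dy ∧ dz + (4*x + 2*z) dz ∧ dx + (0) dx ∧ dy; curl F = (6*y, 4*x + 2*z, 0)

d omega = sum_{i<j} (∂f_j/∂x_i - ∂f_i/∂x_j) dx_i ∧ dx_j. Under the identification (dy ∧ dz, dz ∧ dx, dx ∧ dy) ↔ (e_x, e_y, e_z), the coefficients are exactly the components of curl F. Compute:
  ∂R/∂y - ∂Q/∂z = (6*y) - (0) = 6*y
  ∂P/∂z - ∂R/∂x = (2*z) - (-4*x) = 4*x + 2*z
  ∂Q/∂x - ∂P/∂y = (0) - (0) = 0.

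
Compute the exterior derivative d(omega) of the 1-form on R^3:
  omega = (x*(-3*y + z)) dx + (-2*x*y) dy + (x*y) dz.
d(omega) = (3*x - 2*y) dx ∧ dy + (-x + y) dx ∧ dz + (x) dy ∧ dz

For a 1-form omega = sum_i f_i dx_i, the exterior derivative is
  d(omega) = sum_{i < j} (∂f_j/∂x_i - ∂f_i/∂x_j) dx_i ∧ dx_j.
  coefficient of dx ∧ dy: ∂f_2/∂x - ∂f_1/∂y = ∂(-2*x*y)/∂x - ∂(x*(-3*y + z))/∂y = 3*x - 2*y
  coefficient of dx ∧ dz: ∂f_3/∂x - ∂f_1/∂z = ∂(x*y)/∂x - ∂(x*(-3*y + z))/∂z = -x + y
  coefficient of dy ∧ dz: ∂f_3/∂y - ∂f_2/∂z = ∂(x*y)/∂y - ∂(-2*x*y)/∂z = x
Assembling: d(omega) = (3*x - 2*y) dx ∧ dy + (-x + y) dx ∧ dz + (x) dy ∧ dz.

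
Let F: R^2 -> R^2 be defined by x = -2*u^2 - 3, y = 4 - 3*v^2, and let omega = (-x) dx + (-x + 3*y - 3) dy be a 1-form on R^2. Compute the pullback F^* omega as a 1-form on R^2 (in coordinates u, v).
F^* omega = (-8*u^3 - 12*u) du + (6*v*(-2*u^2 + 9*v^2 - 12)) dv

Using F^*(f dg) = (f ∘ F) d(g ∘ F), substitute each coordinate x_i by F_i(u, v) in f_i, and replace dx_i by d F_i = (∂F_i/∂u) du + (∂F_i/∂v) dv.
  For the x component: f_1(F) = 2*u^2 + 3; d F_1 = (-4*u) du + (0) dv
  For the y component: f_2(F) = 2*u^2 - 9*v^2 + 12; d F_2 = (0) du + (-6*v) dv
Combining and collecting du, dv coefficients:
  coeff of du: -8*u^3 - 12*u
  coeff of dv: 6*v*(-2*u^2 + 9*v^2 - 12)
F^* omega = (-8*u^3 - 12*u) du + (6*v*(-2*u^2 + 9*v^2 - 12)) dv.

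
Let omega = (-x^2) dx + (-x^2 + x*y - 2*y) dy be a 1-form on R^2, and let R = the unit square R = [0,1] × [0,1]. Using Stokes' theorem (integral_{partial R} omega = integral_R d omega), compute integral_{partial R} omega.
integral_(partial R) omega = -1/2

Stokes: integral_partial_R omega = integral_R d omega with d omega = (∂Q/∂x - ∂P/∂y) dx ∧ dy.
  ∂Q/∂x = -2*x + y
  ∂P/∂y = 0
  integrand = ∂Q/∂x - ∂P/∂y = -2*x + y.
Integrating over R: integral_0^1 integral_0^1 (-2*x + y) dx dy = -1/2.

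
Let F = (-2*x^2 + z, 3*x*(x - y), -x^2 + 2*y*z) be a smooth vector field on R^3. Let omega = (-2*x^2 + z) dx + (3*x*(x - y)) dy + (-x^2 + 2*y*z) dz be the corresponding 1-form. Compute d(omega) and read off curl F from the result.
d(omega) = (2*z) dy ∧ dz + (2*x + 1) dz ∧ dx + (6*x - 3*y) dx ∧ dy; curl F = (2*z, 2*x + 1, 6*x - 3*y)

d omega = sum_{i<j} (∂f_j/∂x_i - ∂f_i/∂x_j) dx_i ∧ dx_j. Under the identification (dy ∧ dz, dz ∧ dx, dx ∧ dy) ↔ (e_x, e_y, e_z), the coefficients are exactly the components of curl F. Compute:
  ∂R/∂y - ∂Q/∂z = (2*z) - (0) = 2*z
  ∂P/∂z - ∂R/∂x = (1) - (-2*x) = 2*x + 1
  ∂Q/∂x - ∂P/∂y = (6*x - 3*y) - (0) = 6*x - 3*y.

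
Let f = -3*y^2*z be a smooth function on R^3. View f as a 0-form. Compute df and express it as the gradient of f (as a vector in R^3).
df = (0) dx + (-6*y*z) dy + (-3*y^2) dz; grad f = (0, -6*y*z, -3*y^2)

For a 0-form f, d f = (∂f/∂x) dx + (∂f/∂y) dy + (∂f/∂z) dz. The components of the vector representation are exactly the entries of grad f in Cartesian coordinates:
  ∂f/∂x = 0
  ∂f/∂y = -6*y*z
  ∂f/∂z = -3*y^2.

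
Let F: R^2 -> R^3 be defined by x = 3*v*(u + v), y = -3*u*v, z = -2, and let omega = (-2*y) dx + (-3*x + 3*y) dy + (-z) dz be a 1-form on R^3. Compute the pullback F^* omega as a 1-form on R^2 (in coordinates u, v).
F^* omega = (v^2*(72*u + 27*v)) du + (9*u*v*(8*u + 7*v)) dv

Using F^*(f dg) = (f ∘ F) d(g ∘ F), substitute each coordinate x_i by F_i(u, v) in f_i, and replace dx_i by d F_i = (∂F_i/∂u) du + (∂F_i/∂v) dv.
  For the x component: f_1(F) = 6*u*v; d F_1 = (3*v) du + (3*u + 6*v) dv
  For the y component: f_2(F) = 9*v*(-2*u - v); d F_2 = (-3*v) du + (-3*u) dv
  For the z component: f_3(F) = 2; d F_3 = (0) du + (0) dv
Combining and collecting du, dv coefficients:
  coeff of du: v^2*(72*u + 27*v)
  coeff of dv: 9*u*v*(8*u + 7*v)
F^* omega = (v^2*(72*u + 27*v)) du + (9*u*v*(8*u + 7*v)) dv.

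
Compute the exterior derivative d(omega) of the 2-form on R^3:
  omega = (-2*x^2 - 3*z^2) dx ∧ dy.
d(omega) = (-6*z) dx ∧ dy ∧ dz

For a 2-form omega = sum_{i<j} g_{ij} dx_i ∧ dx_j, the exterior derivative is
  d(omega) = sum_{i<j} d(g_{ij}) ∧ dx_i ∧ dx_j = sum_{i<j, k} (∂g_{ij}/∂x_k) dx_k ∧ dx_i ∧ dx_j.
Expand each term, using dx_k ∧ dx_i ∧ dx_j = sgn(permutation) dx_{(a)} ∧ dx_{(b)} ∧ dx_{(c)} with (a < b < c) sorted:
  d(-2*x^2 - 3*z^2) includes (∂/∂z)(-2*x^2 - 3*z^2) dz = (-6*z) dz, which multiplied by dx ∧ dy gives (-6*z) dx ∧ dy ∧ dz
Collecting like 3-forms: d(omega) = (-6*z) dx ∧ dy ∧ dz.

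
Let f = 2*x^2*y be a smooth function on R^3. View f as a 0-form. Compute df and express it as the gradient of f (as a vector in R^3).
df = (4*x*y) dx + (2*x^2) dy + (0) dz; grad f = (4*x*y, 2*x^2, 0)

For a 0-form f, d f = (∂f/∂x) dx + (∂f/∂y) dy + (∂f/∂z) dz. The components of the vector representation are exactly the entries of grad f in Cartesian coordinates:
  ∂f/∂x = 4*x*y
  ∂f/∂y = 2*x^2
  ∂f/∂z = 0.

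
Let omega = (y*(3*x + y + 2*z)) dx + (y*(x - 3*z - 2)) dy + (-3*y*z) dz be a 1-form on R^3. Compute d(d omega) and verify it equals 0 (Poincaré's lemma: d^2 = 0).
d(d omega) = 0

Step 1: d omega = sum_{i<j} (∂f_j/∂x_i - ∂f_i/∂x_j) dx_i ∧ dx_j:
  coeff of dx ∧ dy: -3*x - y - 2*z
  coeff of dx ∧ dz: -2*y
  coeff of dy ∧ dz: 3*y - 3*z
Step 2: Apply d again to each 2-form coefficient. The only possible 3-form in R^3 is dx ∧ dy ∧ dz, with coefficient
  ∂(coeff of dy∧dz)/∂x - ∂(coeff of dx∧dz)/∂y + ∂(coeff of dx∧dy)/∂z
  = ∂/∂x (3*y - 3*z) - ∂/∂y (-2*y) + ∂/∂z (-3*x - y - 2*z).
Each of these terms simplifies to sums of mixed partials that cancel in pairs. The result is 0 (by equality of mixed partials for smooth functions — Schwarz / Clairaut).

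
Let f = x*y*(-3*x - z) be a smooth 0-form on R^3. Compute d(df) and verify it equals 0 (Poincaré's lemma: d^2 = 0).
d(df) = 0

Step 1: df = sum_i (∂f/∂x_i) dx_i = (y*(-6*x - z)) dx + (x*(-3*x - z)) dy + (-x*y) dz.
Step 2: Apply d again. Using the 1-form formula, the coefficient of dx ∧ dy in d(df) is ∂^2 f/∂x ∂y - ∂^2 f/∂y ∂x = (-6*x - z) - (-6*x - z) = 0 (equality of mixed partials for smooth f).
Similarly for dx ∧ dz and dy ∧ dz — all coefficients vanish. So d(df) = 0.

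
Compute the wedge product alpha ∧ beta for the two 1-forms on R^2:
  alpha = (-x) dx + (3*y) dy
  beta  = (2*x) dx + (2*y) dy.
alpha ∧ beta = (-8*x*y) dx ∧ dy

Distribute the wedge, using dx_i ∧ dx_j = -dx_j ∧ dx_i and dx_i ∧ dx_i = 0. For each pair (i, j) with i < j, the coefficient of dx_i ∧ dx_j in alpha ∧ beta is (alpha_i * beta_j - alpha_j * beta_i). Collecting: alpha ∧ beta = (-8*x*y) dx ∧ dy.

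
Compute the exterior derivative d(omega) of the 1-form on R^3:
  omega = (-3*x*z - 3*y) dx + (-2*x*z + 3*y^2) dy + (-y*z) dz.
d(omega) = (3 - 2*z) dx ∧ dy + (3*x) dx ∧ dz + (2*x - z) dy ∧ dz

For a 1-form omega = sum_i f_i dx_i, the exterior derivative is
  d(omega) = sum_{i < j} (∂f_j/∂x_i - ∂f_i/∂x_j) dx_i ∧ dx_j.
  coefficient of dx ∧ dy: ∂f_2/∂x - ∂f_1/∂y = ∂(-2*x*z + 3*y^2)/∂x - ∂(-3*x*z - 3*y)/∂y = 3 - 2*z
  coefficient of dx ∧ dz: ∂f_3/∂x - ∂f_1/∂z = ∂(-y*z)/∂x - ∂(-3*x*z - 3*y)/∂z = 3*x
  coefficient of dy ∧ dz: ∂f_3/∂y - ∂f_2/∂z = ∂(-y*z)/∂y - ∂(-2*x*z + 3*y^2)/∂z = 2*x - z
Assembling: d(omega) = (3 - 2*z) dx ∧ dy + (3*x) dx ∧ dz + (2*x - z) dy ∧ dz.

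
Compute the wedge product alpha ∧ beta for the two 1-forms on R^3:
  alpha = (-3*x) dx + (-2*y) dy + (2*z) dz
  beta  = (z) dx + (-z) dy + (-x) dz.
alpha ∧ beta = (z*(3*x + 2*y)) dx ∧ dy + (3*x^2 - 2*z^2) dx ∧ dz + (2*x*y + 2*z^2) dy ∧ dz

Distribute the wedge, using dx_i ∧ dx_j = -dx_j ∧ dx_i and dx_i ∧ dx_i = 0. For each pair (i, j) with i < j, the coefficient of dx_i ∧ dx_j in alpha ∧ beta is (alpha_i * beta_j - alpha_j * beta_i). Collecting: alpha ∧ beta = (z*(3*x + 2*y)) dx ∧ dy + (3*x^2 - 2*z^2) dx ∧ dz + (2*x*y + 2*z^2) dy ∧ dz.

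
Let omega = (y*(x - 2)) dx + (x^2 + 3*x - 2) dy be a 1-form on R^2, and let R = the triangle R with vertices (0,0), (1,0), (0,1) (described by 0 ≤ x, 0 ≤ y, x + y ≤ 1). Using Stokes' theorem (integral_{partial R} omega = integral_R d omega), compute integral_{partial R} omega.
integral_(partial R) omega = 8/3

Stokes: integral_partial_R omega = integral_R d omega with d omega = (∂Q/∂x - ∂P/∂y) dx ∧ dy.
  ∂Q/∂x = 2*x + 3
  ∂P/∂y = x - 2
  integrand = ∂Q/∂x - ∂P/∂y = x + 5.
Integrating over R: integral_0^1 integral_0^{1-x} (x + 5) dy dx = 8/3.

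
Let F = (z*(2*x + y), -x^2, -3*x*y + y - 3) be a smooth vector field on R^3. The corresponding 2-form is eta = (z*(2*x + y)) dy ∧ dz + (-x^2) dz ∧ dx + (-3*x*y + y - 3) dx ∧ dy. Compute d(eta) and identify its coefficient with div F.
d(eta) = (2*z) dx ∧ dy ∧ dz; div F = 2*z

For a 2-form in R^3 of the form above, applying d gives a 3-form with coefficient ∂P/∂x + ∂Q/∂y + ∂R/∂z:
  ∂P/∂x = 2*z
  ∂Q/∂y = 0
  ∂R/∂z = 0
Sum = 2*z, which is exactly div F.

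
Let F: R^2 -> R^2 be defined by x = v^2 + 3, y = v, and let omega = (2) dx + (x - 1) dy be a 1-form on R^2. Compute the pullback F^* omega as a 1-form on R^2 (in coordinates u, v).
F^* omega = (v^2 + 4*v + 2) dv

Using F^*(f dg) = (f ∘ F) d(g ∘ F), substitute each coordinate x_i by F_i(u, v) in f_i, and replace dx_i by d F_i = (∂F_i/∂u) du + (∂F_i/∂v) dv.
  For the x component: f_1(F) = 2; d F_1 = (0) du + (2*v) dv
  For the y component: f_2(F) = v^2 + 2; d F_2 = (0) du + (1) dv
Combining and collecting du, dv coefficients:
  coeff of du: 0
  coeff of dv: v^2 + 4*v + 2
F^* omega = (v^2 + 4*v + 2) dv.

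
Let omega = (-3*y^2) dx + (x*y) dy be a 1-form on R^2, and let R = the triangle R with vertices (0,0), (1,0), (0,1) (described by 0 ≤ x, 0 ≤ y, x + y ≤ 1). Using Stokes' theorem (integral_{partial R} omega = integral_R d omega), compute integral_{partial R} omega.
integral_(partial R) omega = 7/6

Stokes: integral_partial_R omega = integral_R d omega with d omega = (∂Q/∂x - ∂P/∂y) dx ∧ dy.
  ∂Q/∂x = y
  ∂P/∂y = -6*y
  integrand = ∂Q/∂x - ∂P/∂y = 7*y.
Integrating over R: integral_0^1 integral_0^{1-x} (7*y) dy dx = 7/6.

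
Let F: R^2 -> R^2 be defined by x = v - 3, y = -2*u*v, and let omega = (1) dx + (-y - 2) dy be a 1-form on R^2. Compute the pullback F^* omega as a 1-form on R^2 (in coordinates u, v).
F^* omega = (4*v*(-u*v + 1)) du + (-4*u^2*v + 4*u + 1) dv

Using F^*(f dg) = (f ∘ F) d(g ∘ F), substitute each coordinate x_i by F_i(u, v) in f_i, and replace dx_i by d F_i = (∂F_i/∂u) du + (∂F_i/∂v) dv.
  For the x component: f_1(F) = 1; d F_1 = (0) du + (1) dv
  For the y component: f_2(F) = 2*u*v - 2; d F_2 = (-2*v) du + (-2*u) dv
Combining and collecting du, dv coefficients:
  coeff of du: 4*v*(-u*v + 1)
  coeff of dv: -4*u^2*v + 4*u + 1
F^* omega = (4*v*(-u*v + 1)) du + (-4*u^2*v + 4*u + 1) dv.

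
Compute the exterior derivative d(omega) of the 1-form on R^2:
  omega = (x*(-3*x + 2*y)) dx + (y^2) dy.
d(omega) = (-2*x) dx ∧ dy

For a 1-form omega = sum_i f_i dx_i, the exterior derivative is
  d(omega) = sum_{i < j} (∂f_j/∂x_i - ∂f_i/∂x_j) dx_i ∧ dx_j.
  coefficient of dx ∧ dy: ∂f_2/∂x - ∂f_1/∂y = ∂(y^2)/∂x - ∂(x*(-3*x + 2*y))/∂y = -2*x
Assembling: d(omega) = (-2*x) dx ∧ dy.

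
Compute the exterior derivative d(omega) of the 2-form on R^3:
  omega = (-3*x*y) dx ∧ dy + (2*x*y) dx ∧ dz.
d(omega) = (-2*x) dx ∧ dy ∧ dz

For a 2-form omega = sum_{i<j} g_{ij} dx_i ∧ dx_j, the exterior derivative is
  d(omega) = sum_{i<j} d(g_{ij}) ∧ dx_i ∧ dx_j = sum_{i<j, k} (∂g_{ij}/∂x_k) dx_k ∧ dx_i ∧ dx_j.
Expand each term, using dx_k ∧ dx_i ∧ dx_j = sgn(permutation) dx_{(a)} ∧ dx_{(b)} ∧ dx_{(c)} with (a < b < c) sorted:
  d(2*x*y) includes (∂/∂y)(2*x*y) dy = (2*x) dy, which multiplied by dx ∧ dz gives (-2*x) dx ∧ dy ∧ dz
Collecting like 3-forms: d(omega) = (-2*x) dx ∧ dy ∧ dz.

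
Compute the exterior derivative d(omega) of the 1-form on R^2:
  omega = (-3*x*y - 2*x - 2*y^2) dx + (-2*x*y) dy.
d(omega) = (3*x + 2*y) dx ∧ dy

For a 1-form omega = sum_i f_i dx_i, the exterior derivative is
  d(omega) = sum_{i < j} (∂f_j/∂x_i - ∂f_i/∂x_j) dx_i ∧ dx_j.
  coefficient of dx ∧ dy: ∂f_2/∂x - ∂f_1/∂y = ∂(-2*x*y)/∂x - ∂(-3*x*y - 2*x - 2*y^2)/∂y = 3*x + 2*y
Assembling: d(omega) = (3*x + 2*y) dx ∧ dy.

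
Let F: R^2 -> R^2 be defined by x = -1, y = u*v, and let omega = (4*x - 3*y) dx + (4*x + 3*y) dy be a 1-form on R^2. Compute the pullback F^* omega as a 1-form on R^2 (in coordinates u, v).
F^* omega = (v*(3*u*v - 4)) du + (u*(3*u*v - 4)) dv

Using F^*(f dg) = (f ∘ F) d(g ∘ F), substitute each coordinate x_i by F_i(u, v) in f_i, and replace dx_i by d F_i = (∂F_i/∂u) du + (∂F_i/∂v) dv.
  For the x component: f_1(F) = -3*u*v - 4; d F_1 = (0) du + (0) dv
  For the y component: f_2(F) = 3*u*v - 4; d F_2 = (v) du + (u) dv
Combining and collecting du, dv coefficients:
  coeff of du: v*(3*u*v - 4)
  coeff of dv: u*(3*u*v - 4)
F^* omega = (v*(3*u*v - 4)) du + (u*(3*u*v - 4)) dv.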